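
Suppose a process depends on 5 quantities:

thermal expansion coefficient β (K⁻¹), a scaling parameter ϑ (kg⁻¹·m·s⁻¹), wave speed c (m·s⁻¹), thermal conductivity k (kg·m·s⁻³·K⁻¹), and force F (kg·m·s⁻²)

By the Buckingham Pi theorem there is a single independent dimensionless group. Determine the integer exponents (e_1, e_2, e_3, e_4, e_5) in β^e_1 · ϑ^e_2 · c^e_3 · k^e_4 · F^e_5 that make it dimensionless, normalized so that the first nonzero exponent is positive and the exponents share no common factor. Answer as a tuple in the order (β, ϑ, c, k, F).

M: e_1·(0) + e_2·(-1) + e_3·(0) + e_4·(1) + e_5·(1) = 0
L: e_1·(0) + e_2·(1) + e_3·(1) + e_4·(1) + e_5·(1) = 0
T: e_1·(0) + e_2·(-1) + e_3·(-1) + e_4·(-3) + e_5·(-2) = 0
Θ: e_1·(-1) + e_2·(0) + e_3·(0) + e_4·(-1) + e_5·(0) = 0
Solving this homogeneous linear system for the smallest-integer solution (first nonzero entry positive) gives (1, 1, -2, -1, 2).

(1, 1, -2, -1, 2)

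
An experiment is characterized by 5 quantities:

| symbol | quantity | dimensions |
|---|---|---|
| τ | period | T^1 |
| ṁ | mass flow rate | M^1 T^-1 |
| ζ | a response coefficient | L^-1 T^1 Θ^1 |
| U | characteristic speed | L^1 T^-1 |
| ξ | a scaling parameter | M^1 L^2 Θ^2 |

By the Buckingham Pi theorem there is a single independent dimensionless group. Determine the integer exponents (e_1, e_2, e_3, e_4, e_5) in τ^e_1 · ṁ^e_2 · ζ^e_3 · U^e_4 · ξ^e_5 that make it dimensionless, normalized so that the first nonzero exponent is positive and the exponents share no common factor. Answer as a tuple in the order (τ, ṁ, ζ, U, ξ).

(3, 1, 2, 4, -1)

M: e_1·(0) + e_2·(1) + e_3·(0) + e_4·(0) + e_5·(1) = 0
L: e_1·(0) + e_2·(0) + e_3·(-1) + e_4·(1) + e_5·(2) = 0
T: e_1·(1) + e_2·(-1) + e_3·(1) + e_4·(-1) + e_5·(0) = 0
Θ: e_1·(0) + e_2·(0) + e_3·(1) + e_4·(0) + e_5·(2) = 0
Solving this homogeneous linear system for the smallest-integer solution (first nonzero entry positive) gives (3, 1, 2, 4, -1).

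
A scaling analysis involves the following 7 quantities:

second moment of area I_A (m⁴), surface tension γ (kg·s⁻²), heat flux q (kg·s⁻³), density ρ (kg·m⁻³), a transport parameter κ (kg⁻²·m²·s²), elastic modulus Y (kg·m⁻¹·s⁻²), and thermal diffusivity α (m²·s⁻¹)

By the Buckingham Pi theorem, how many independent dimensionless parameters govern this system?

4

There are 7 variables and 3 base dimensions (M, L, T).
The dimension matrix has rank 3.
Independent dimensionless groups: 7 − 3 = 4.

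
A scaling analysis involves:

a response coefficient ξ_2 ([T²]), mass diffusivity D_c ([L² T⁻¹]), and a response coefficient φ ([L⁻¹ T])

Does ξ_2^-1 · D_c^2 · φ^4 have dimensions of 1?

yes

Sum the exponent of each base dimension across the product:
  L: −[ξ_2]_L + 2·[D_c]_L + 4·[φ]_L = −(0) + 2·(2) + 4·(-1) = 0
  T: −[ξ_2]_T + 2·[D_c]_T + 4·[φ]_T = −(2) + 2·(-1) + 4·(1) = 0
All base exponents vanish — dimensionless.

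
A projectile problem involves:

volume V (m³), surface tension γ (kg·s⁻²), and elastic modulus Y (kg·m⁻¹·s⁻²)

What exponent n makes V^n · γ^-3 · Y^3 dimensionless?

Balance the L exponent: (3)·n from V, plus −3·(0) + 3·(-1) = -3 from the rest, must sum to zero.
3n − 3 = 0, so n = 1.

1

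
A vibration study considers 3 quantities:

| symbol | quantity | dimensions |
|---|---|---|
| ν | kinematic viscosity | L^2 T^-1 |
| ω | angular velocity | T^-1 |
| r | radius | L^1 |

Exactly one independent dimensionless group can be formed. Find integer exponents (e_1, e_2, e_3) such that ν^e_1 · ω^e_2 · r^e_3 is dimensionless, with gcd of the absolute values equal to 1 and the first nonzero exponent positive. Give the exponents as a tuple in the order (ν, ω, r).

L: e_1·(2) + e_2·(0) + e_3·(1) = 0
T: e_1·(-1) + e_2·(-1) + e_3·(0) = 0
Solving this homogeneous linear system for the smallest-integer solution (first nonzero entry positive) gives (1, -1, -2).

(1, -1, -2)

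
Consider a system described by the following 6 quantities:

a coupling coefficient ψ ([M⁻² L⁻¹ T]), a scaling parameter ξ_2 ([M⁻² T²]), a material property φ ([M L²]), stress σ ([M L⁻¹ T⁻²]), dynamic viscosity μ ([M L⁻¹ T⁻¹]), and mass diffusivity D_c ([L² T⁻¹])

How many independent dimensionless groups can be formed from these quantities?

There are 6 variables and 3 base dimensions (M, L, T).
The dimension matrix has rank 3.
Independent dimensionless groups: 6 − 3 = 3.

3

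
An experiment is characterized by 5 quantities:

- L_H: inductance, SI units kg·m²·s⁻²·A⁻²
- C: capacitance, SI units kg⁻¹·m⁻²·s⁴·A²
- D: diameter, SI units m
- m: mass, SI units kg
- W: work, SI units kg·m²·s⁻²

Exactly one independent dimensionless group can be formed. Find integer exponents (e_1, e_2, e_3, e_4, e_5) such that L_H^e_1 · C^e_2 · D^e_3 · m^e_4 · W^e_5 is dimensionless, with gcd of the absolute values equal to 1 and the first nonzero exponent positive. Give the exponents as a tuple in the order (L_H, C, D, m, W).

M: e_1·(1) + e_2·(-1) + e_3·(0) + e_4·(1) + e_5·(1) = 0
L: e_1·(2) + e_2·(-2) + e_3·(1) + e_4·(0) + e_5·(2) = 0
T: e_1·(-2) + e_2·(4) + e_3·(0) + e_4·(0) + e_5·(-2) = 0
I: e_1·(-2) + e_2·(2) + e_3·(0) + e_4·(0) + e_5·(0) = 0
Solving this homogeneous linear system for the smallest-integer solution (first nonzero entry positive) gives (1, 1, -2, -1, 1).

(1, 1, -2, -1, 1)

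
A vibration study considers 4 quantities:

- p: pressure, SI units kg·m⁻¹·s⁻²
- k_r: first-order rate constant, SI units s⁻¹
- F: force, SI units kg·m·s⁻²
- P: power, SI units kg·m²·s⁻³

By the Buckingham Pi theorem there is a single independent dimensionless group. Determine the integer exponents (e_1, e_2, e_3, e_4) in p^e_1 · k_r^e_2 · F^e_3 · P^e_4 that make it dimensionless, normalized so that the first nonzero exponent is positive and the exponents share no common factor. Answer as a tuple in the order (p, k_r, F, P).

M: e_1·(1) + e_2·(0) + e_3·(1) + e_4·(1) = 0
L: e_1·(-1) + e_2·(0) + e_3·(1) + e_4·(2) = 0
T: e_1·(-2) + e_2·(-1) + e_3·(-2) + e_4·(-3) = 0
Solving this homogeneous linear system for the smallest-integer solution (first nonzero entry positive) gives (1, -2, -3, 2).

(1, -2, -3, 2)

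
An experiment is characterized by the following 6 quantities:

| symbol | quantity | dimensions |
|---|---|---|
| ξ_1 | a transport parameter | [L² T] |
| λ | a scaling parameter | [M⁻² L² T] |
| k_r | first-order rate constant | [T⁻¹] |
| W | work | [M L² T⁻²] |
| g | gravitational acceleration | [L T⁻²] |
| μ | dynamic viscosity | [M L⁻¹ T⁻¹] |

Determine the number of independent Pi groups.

There are 6 variables and 3 base dimensions (M, L, T).
The dimension matrix has rank 3.
Independent dimensionless groups: 6 − 3 = 3.

3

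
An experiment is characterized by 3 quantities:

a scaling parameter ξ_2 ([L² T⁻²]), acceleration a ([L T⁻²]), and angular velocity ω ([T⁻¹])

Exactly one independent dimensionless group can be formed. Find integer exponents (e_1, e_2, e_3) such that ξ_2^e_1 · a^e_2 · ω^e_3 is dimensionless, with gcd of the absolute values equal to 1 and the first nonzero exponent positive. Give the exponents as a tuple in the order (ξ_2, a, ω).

(1, -2, 2)

L: e_1·(2) + e_2·(1) + e_3·(0) = 0
T: e_1·(-2) + e_2·(-2) + e_3·(-1) = 0
Solving this homogeneous linear system for the smallest-integer solution (first nonzero entry positive) gives (1, -2, 2).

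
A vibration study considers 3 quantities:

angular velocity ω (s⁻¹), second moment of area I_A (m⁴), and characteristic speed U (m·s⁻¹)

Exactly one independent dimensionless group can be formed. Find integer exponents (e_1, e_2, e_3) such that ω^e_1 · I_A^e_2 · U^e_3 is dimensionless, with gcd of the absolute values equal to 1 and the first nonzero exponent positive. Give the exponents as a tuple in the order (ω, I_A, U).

L: e_1·(0) + e_2·(4) + e_3·(1) = 0
T: e_1·(-1) + e_2·(0) + e_3·(-1) = 0
Solving this homogeneous linear system for the smallest-integer solution (first nonzero entry positive) gives (4, 1, -4).

(4, 1, -4)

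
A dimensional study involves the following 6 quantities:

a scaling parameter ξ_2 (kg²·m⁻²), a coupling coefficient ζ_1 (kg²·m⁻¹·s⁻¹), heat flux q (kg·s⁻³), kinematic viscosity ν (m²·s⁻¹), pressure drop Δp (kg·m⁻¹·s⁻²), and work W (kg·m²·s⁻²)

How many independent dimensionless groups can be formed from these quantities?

There are 6 variables and 3 base dimensions (M, L, T).
The dimension matrix has rank 3.
Independent dimensionless groups: 6 − 3 = 3.

3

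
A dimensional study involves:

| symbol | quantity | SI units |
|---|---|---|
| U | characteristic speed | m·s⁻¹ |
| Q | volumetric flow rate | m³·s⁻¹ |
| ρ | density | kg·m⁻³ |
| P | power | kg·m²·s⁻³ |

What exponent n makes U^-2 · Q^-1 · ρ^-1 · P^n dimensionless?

Balance the M exponent: (1)·n from P, plus −2·(0) − (0) − (1) = -1 from the rest, must sum to zero.
n − 1 = 0, so n = 1.

1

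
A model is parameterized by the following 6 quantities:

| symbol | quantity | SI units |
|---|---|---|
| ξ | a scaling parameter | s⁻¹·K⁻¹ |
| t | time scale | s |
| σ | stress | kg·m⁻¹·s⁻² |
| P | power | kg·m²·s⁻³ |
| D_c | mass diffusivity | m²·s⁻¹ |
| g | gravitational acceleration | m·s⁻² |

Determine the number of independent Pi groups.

There are 6 variables and 4 base dimensions (M, L, T, Θ).
The dimension matrix has rank 4.
Independent dimensionless groups: 6 − 4 = 2.

2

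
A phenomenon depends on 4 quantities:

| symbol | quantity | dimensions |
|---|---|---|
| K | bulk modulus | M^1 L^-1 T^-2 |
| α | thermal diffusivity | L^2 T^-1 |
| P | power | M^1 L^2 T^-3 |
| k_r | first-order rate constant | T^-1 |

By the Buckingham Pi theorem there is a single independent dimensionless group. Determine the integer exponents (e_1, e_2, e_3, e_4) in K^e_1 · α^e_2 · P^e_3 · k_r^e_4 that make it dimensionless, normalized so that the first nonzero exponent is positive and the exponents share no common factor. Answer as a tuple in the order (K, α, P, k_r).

M: e_1·(1) + e_2·(0) + e_3·(1) + e_4·(0) = 0
L: e_1·(-1) + e_2·(2) + e_3·(2) + e_4·(0) = 0
T: e_1·(-2) + e_2·(-1) + e_3·(-3) + e_4·(-1) = 0
Solving this homogeneous linear system for the smallest-integer solution (first nonzero entry positive) gives (2, 3, -2, -1).

(2, 3, -2, -1)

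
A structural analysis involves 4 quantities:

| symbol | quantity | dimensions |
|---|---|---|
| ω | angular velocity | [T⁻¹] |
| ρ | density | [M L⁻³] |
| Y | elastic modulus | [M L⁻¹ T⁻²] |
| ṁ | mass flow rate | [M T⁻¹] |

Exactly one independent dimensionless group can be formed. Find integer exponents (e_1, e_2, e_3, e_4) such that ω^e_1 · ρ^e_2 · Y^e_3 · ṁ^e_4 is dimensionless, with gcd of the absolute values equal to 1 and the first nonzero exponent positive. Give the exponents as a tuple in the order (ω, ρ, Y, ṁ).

(4, 1, -3, 2)

M: e_1·(0) + e_2·(1) + e_3·(1) + e_4·(1) = 0
L: e_1·(0) + e_2·(-3) + e_3·(-1) + e_4·(0) = 0
T: e_1·(-1) + e_2·(0) + e_3·(-2) + e_4·(-1) = 0
Solving this homogeneous linear system for the smallest-integer solution (first nonzero entry positive) gives (4, 1, -3, 2).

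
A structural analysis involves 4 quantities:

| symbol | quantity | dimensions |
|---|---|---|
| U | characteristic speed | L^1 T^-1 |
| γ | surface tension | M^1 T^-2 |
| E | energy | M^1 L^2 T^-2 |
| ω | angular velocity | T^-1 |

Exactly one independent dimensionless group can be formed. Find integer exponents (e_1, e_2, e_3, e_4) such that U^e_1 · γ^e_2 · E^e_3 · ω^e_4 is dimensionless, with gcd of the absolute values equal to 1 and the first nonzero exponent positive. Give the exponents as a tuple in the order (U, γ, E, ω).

M: e_1·(0) + e_2·(1) + e_3·(1) + e_4·(0) = 0
L: e_1·(1) + e_2·(0) + e_3·(2) + e_4·(0) = 0
T: e_1·(-1) + e_2·(-2) + e_3·(-2) + e_4·(-1) = 0
Solving this homogeneous linear system for the smallest-integer solution (first nonzero entry positive) gives (2, 1, -1, -2).

(2, 1, -1, -2)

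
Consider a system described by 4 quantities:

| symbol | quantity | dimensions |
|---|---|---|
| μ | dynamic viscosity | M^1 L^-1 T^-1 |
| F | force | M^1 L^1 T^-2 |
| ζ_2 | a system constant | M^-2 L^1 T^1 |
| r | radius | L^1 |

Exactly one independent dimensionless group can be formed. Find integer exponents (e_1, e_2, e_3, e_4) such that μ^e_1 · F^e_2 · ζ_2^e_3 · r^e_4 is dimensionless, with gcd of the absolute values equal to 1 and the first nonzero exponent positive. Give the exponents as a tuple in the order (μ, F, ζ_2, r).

M: e_1·(1) + e_2·(1) + e_3·(-2) + e_4·(0) = 0
L: e_1·(-1) + e_2·(1) + e_3·(1) + e_4·(1) = 0
T: e_1·(-1) + e_2·(-2) + e_3·(1) + e_4·(0) = 0
Solving this homogeneous linear system for the smallest-integer solution (first nonzero entry positive) gives (3, -1, 1, 3).

(3, -1, 1, 3)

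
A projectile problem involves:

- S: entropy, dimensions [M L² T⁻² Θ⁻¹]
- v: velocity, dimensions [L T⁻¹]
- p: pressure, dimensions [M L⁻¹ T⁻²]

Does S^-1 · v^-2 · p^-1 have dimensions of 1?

Sum the exponent of each base dimension across the product:
  M: −[S]_M − 2·[v]_M − [p]_M = −(1) − 2·(0) − (1) = -2
  L: −[S]_L − 2·[v]_L − [p]_L = −(2) − 2·(1) − (-1) = -3
  T: −[S]_T − 2·[v]_T − [p]_T = −(-2) − 2·(-1) − (-2) = 6
  Θ: −[S]_Θ − 2·[v]_Θ − [p]_Θ = −(-1) − 2·(0) − (0) = 1
Net dimensions [M⁻² L⁻³ T⁶ Θ] ≠ [1] — not dimensionless.

no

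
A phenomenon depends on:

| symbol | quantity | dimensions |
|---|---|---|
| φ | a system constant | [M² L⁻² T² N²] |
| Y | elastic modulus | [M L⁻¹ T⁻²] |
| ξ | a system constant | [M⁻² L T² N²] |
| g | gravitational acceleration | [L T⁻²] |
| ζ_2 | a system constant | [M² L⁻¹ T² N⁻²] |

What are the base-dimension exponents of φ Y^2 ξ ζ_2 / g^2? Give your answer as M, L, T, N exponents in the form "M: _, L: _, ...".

M: 4, L: -6, T: 6, N: 2

Collect each base-dimension exponent across the product:
  M: (2) + 2·(1) + (-2) − 2·(0) + (2) = 4
  L: (-2) + 2·(-1) + (1) − 2·(1) + (-1) = -6
  T: (2) + 2·(-2) + (2) − 2·(-2) + (2) = 6
  N: (2) + 2·(0) + (2) − 2·(0) + (-2) = 2
So the dimensions are [M⁴ L⁻⁶ T⁶ N²].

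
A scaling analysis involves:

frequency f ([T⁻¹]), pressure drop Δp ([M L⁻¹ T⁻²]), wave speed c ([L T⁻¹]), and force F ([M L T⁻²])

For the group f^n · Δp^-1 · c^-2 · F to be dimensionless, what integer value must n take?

2

Balance the T exponent: (-1)·n from f, plus −(-2) − 2·(-1) + (-2) = 2 from the rest, must sum to zero.
−n + 2 = 0, so n = 2.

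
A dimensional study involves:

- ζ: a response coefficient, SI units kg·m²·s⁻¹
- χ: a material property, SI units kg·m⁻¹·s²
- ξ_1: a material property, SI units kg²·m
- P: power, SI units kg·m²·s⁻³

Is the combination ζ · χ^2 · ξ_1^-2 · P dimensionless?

yes

Sum the exponent of each base dimension across the product:
  M: [ζ]_M + 2·[χ]_M − 2·[ξ_1]_M + [P]_M = (1) + 2·(1) − 2·(2) + (1) = 0
  L: [ζ]_L + 2·[χ]_L − 2·[ξ_1]_L + [P]_L = (2) + 2·(-1) − 2·(1) + (2) = 0
  T: [ζ]_T + 2·[χ]_T − 2·[ξ_1]_T + [P]_T = (-1) + 2·(2) − 2·(0) + (-3) = 0
All base exponents vanish — dimensionless.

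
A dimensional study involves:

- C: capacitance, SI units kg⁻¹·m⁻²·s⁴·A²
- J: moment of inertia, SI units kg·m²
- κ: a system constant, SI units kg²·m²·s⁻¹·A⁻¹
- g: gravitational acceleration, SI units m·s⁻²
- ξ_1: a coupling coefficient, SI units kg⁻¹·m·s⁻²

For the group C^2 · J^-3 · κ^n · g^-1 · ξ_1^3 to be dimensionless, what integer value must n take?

4

Balance the M exponent: (2)·n from κ, plus 2·(-1) − 3·(1) − (0) + 3·(-1) = -8 from the rest, must sum to zero.
2n − 8 = 0, so n = 4.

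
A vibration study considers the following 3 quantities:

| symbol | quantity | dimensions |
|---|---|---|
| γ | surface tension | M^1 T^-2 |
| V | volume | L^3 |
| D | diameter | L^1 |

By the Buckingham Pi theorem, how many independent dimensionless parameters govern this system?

There are 3 variables and 3 base dimensions (M, L, T).
The dimension matrix has rank 2 (less than 3: the dimension vectors are linearly dependent).
Independent dimensionless groups: 3 − 2 = 1.

1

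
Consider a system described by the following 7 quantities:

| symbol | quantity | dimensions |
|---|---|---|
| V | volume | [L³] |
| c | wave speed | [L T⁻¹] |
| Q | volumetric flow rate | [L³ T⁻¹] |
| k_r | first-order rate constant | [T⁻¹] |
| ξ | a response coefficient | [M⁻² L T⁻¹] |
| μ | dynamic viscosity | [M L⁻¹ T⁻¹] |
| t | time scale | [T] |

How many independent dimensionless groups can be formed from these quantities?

There are 7 variables and 3 base dimensions (M, L, T).
The dimension matrix has rank 3.
Independent dimensionless groups: 7 − 3 = 4.

4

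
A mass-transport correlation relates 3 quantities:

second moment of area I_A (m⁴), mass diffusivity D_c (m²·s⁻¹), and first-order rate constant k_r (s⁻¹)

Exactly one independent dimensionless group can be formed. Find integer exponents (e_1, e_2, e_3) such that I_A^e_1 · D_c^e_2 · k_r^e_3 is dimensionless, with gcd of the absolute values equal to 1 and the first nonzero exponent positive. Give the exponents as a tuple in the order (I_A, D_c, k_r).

(1, -2, 2)

L: e_1·(4) + e_2·(2) + e_3·(0) = 0
T: e_1·(0) + e_2·(-1) + e_3·(-1) = 0
Solving this homogeneous linear system for the smallest-integer solution (first nonzero entry positive) gives (1, -2, 2).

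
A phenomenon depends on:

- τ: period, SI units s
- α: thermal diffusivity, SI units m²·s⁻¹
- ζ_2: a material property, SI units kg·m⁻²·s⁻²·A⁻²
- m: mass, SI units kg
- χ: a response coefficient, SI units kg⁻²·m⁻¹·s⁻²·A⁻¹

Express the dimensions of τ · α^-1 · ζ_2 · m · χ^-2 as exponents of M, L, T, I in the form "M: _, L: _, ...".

Collect each base-dimension exponent across the product:
  M: (0) − (0) + (1) + (1) − 2·(-2) = 6
  L: (0) − (2) + (-2) + (0) − 2·(-1) = -2
  T: (1) − (-1) + (-2) + (0) − 2·(-2) = 4
  I: (0) − (0) + (-2) + (0) − 2·(-1) = 0
So the dimensions are [M⁶ L⁻² T⁴].

M: 6, L: -2, T: 4, I: 0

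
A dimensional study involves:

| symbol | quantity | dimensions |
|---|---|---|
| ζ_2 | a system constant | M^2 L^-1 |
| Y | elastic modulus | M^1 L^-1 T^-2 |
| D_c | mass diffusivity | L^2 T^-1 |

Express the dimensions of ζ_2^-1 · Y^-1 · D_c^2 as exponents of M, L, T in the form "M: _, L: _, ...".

Collect each base-dimension exponent across the product:
  M: −(2) − (1) + 2·(0) = -3
  L: −(-1) − (-1) + 2·(2) = 6
  T: −(0) − (-2) + 2·(-1) = 0
So the dimensions are [M⁻³ L⁶].

M: -3, L: 6, T: 0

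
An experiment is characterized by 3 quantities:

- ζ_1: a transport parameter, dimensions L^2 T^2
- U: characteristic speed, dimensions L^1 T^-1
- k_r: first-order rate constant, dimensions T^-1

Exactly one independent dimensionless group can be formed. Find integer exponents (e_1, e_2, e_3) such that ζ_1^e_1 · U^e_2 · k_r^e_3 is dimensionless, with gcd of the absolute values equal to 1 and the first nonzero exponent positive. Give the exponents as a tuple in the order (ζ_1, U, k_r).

L: e_1·(2) + e_2·(1) + e_3·(0) = 0
T: e_1·(2) + e_2·(-1) + e_3·(-1) = 0
Solving this homogeneous linear system for the smallest-integer solution (first nonzero entry positive) gives (1, -2, 4).

(1, -2, 4)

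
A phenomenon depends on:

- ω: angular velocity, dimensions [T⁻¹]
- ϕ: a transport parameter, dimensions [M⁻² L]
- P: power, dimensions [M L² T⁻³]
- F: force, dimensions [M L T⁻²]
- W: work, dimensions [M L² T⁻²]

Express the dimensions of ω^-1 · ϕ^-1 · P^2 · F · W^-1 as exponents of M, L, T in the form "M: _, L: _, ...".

M: 4, L: 2, T: -5

Collect each base-dimension exponent across the product:
  M: −(0) − (-2) + 2·(1) + (1) − (1) = 4
  L: −(0) − (1) + 2·(2) + (1) − (2) = 2
  T: −(-1) − (0) + 2·(-3) + (-2) − (-2) = -5
So the dimensions are [M⁴ L² T⁻⁵].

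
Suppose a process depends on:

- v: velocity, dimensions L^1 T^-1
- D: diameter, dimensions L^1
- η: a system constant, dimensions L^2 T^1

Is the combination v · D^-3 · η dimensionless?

Sum the exponent of each base dimension across the product:
  L: [v]_L − 3·[D]_L + [η]_L = (1) − 3·(1) + (2) = 0
  T: [v]_T − 3·[D]_T + [η]_T = (-1) − 3·(0) + (1) = 0
All base exponents vanish — dimensionless.

yes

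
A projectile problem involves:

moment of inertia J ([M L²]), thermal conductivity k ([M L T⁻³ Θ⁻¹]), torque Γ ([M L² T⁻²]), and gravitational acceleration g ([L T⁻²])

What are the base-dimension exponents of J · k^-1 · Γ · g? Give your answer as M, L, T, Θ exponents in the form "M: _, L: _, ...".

Collect each base-dimension exponent across the product:
  M: (1) − (1) + (1) + (0) = 1
  L: (2) − (1) + (2) + (1) = 4
  T: (0) − (-3) + (-2) + (-2) = -1
  Θ: (0) − (-1) + (0) + (0) = 1
So the dimensions are [M L⁴ T⁻¹ Θ].

M: 1, L: 4, T: -1, Θ: 1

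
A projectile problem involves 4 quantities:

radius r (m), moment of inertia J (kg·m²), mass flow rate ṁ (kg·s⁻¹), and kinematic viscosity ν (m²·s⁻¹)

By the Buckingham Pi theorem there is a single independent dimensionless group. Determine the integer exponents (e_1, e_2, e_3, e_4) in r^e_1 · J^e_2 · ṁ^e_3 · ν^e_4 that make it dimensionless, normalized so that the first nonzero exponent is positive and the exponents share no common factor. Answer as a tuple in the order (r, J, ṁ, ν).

(4, -1, 1, -1)

M: e_1·(0) + e_2·(1) + e_3·(1) + e_4·(0) = 0
L: e_1·(1) + e_2·(2) + e_3·(0) + e_4·(2) = 0
T: e_1·(0) + e_2·(0) + e_3·(-1) + e_4·(-1) = 0
Solving this homogeneous linear system for the smallest-integer solution (first nonzero entry positive) gives (4, -1, 1, -1).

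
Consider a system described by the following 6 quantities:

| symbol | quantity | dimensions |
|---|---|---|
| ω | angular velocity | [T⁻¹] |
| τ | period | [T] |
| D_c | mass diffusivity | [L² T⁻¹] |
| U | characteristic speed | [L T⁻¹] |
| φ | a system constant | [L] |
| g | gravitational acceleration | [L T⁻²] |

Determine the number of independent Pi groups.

4

There are 6 variables and 2 base dimensions (L, T).
The dimension matrix has rank 2.
Independent dimensionless groups: 6 − 2 = 4.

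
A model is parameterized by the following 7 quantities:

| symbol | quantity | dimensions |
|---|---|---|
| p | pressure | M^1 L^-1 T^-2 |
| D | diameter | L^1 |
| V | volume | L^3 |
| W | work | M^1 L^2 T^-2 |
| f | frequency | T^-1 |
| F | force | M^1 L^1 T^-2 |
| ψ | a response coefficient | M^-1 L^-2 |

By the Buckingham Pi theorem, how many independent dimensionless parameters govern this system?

There are 7 variables and 3 base dimensions (M, L, T).
The dimension matrix has rank 3.
Independent dimensionless groups: 7 − 3 = 4.

4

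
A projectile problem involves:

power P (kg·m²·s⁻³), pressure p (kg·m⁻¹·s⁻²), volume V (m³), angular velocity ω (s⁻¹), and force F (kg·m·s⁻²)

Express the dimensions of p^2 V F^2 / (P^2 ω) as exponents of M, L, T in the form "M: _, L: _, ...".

Collect each base-dimension exponent across the product:
  M: −2·(1) + 2·(1) + (0) − (0) + 2·(1) = 2
  L: −2·(2) + 2·(-1) + (3) − (0) + 2·(1) = -1
  T: −2·(-3) + 2·(-2) + (0) − (-1) + 2·(-2) = -1
So the dimensions are [M² L⁻¹ T⁻¹].

M: 2, L: -1, T: -1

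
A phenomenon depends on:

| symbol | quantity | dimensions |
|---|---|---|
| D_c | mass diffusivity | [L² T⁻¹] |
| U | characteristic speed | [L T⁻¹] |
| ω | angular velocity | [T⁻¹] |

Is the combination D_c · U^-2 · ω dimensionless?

Sum the exponent of each base dimension across the product:
  M: [D_c]_M − 2·[U]_M + [ω]_M = (0) − 2·(0) + (0) = 0
  L: [D_c]_L − 2·[U]_L + [ω]_L = (2) − 2·(1) + (0) = 0
  T: [D_c]_T − 2·[U]_T + [ω]_T = (-1) − 2·(-1) + (-1) = 0
All base exponents vanish — dimensionless.

yes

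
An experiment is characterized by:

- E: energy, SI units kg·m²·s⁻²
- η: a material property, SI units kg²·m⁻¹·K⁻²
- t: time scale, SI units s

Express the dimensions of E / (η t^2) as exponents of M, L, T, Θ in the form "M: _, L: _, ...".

M: -1, L: 3, T: -4, Θ: 2

Collect each base-dimension exponent across the product:
  M: (1) − (2) − 2·(0) = -1
  L: (2) − (-1) − 2·(0) = 3
  T: (-2) − (0) − 2·(1) = -4
  Θ: (0) − (-2) − 2·(0) = 2
So the dimensions are [M⁻¹ L³ T⁻⁴ Θ²].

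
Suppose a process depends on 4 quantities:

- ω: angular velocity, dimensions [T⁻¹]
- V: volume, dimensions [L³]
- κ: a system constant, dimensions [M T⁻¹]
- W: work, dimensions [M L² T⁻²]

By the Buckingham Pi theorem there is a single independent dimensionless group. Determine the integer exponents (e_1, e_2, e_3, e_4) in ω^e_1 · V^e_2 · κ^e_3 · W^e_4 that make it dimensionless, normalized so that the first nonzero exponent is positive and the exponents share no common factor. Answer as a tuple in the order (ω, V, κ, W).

M: e_1·(0) + e_2·(0) + e_3·(1) + e_4·(1) = 0
L: e_1·(0) + e_2·(3) + e_3·(0) + e_4·(2) = 0
T: e_1·(-1) + e_2·(0) + e_3·(-1) + e_4·(-2) = 0
Solving this homogeneous linear system for the smallest-integer solution (first nonzero entry positive) gives (3, 2, 3, -3).

(3, 2, 3, -3)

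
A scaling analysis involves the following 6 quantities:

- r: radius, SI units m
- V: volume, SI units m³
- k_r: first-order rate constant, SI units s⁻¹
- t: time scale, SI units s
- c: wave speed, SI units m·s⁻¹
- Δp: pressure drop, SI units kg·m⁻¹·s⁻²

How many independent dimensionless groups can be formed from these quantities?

3

There are 6 variables and 3 base dimensions (M, L, T).
The dimension matrix has rank 3.
Independent dimensionless groups: 6 − 3 = 3.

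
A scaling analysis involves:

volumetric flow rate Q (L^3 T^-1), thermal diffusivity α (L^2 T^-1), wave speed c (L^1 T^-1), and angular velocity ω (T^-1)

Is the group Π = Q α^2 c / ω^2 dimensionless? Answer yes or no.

no

Sum the exponent of each base dimension across the product:
  L: [Q]_L + 2·[α]_L + [c]_L − 2·[ω]_L = (3) + 2·(2) + (1) − 2·(0) = 8
  T: [Q]_T + 2·[α]_T + [c]_T − 2·[ω]_T = (-1) + 2·(-1) + (-1) − 2·(-1) = -2
Net dimensions [L⁸ T⁻²] ≠ [1] — not dimensionless.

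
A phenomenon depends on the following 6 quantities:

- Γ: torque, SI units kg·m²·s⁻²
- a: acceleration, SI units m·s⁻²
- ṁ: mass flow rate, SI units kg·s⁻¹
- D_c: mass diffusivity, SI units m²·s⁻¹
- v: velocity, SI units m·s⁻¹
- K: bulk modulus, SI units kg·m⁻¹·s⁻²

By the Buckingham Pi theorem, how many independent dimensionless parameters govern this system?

3

There are 6 variables and 3 base dimensions (M, L, T).
The dimension matrix has rank 3.
Independent dimensionless groups: 6 − 3 = 3.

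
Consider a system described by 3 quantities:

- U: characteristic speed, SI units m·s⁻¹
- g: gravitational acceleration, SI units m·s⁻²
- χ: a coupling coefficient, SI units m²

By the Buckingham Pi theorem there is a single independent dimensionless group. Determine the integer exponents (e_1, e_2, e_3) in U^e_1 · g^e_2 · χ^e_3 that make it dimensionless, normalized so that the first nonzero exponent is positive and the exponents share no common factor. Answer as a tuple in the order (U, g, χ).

L: e_1·(1) + e_2·(1) + e_3·(2) = 0
T: e_1·(-1) + e_2·(-2) + e_3·(0) = 0
Solving this homogeneous linear system for the smallest-integer solution (first nonzero entry positive) gives (4, -2, -1).

(4, -2, -1)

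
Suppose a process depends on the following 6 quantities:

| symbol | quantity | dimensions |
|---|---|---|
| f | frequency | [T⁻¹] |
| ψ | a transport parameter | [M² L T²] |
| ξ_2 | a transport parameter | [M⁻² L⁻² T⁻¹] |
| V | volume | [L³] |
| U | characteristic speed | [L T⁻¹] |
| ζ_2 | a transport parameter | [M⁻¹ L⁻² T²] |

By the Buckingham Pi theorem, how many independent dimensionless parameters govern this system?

There are 6 variables and 3 base dimensions (M, L, T).
The dimension matrix has rank 3.
Independent dimensionless groups: 6 − 3 = 3.

3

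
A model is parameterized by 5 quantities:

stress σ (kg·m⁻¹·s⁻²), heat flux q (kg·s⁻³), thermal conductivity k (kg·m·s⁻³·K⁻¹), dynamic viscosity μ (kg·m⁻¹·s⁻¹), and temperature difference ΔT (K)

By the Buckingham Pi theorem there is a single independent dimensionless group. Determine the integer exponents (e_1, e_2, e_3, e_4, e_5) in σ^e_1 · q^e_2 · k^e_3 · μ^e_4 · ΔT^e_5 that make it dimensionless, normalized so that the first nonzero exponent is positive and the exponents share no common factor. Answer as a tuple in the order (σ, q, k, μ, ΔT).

M: e_1·(1) + e_2·(1) + e_3·(1) + e_4·(1) + e_5·(0) = 0
L: e_1·(-1) + e_2·(0) + e_3·(1) + e_4·(-1) + e_5·(0) = 0
T: e_1·(-2) + e_2·(-3) + e_3·(-3) + e_4·(-1) + e_5·(0) = 0
Θ: e_1·(0) + e_2·(0) + e_3·(-1) + e_4·(0) + e_5·(1) = 0
Solving this homogeneous linear system for the smallest-integer solution (first nonzero entry positive) gives (2, -2, 1, -1, 1).

(2, -2, 1, -1, 1)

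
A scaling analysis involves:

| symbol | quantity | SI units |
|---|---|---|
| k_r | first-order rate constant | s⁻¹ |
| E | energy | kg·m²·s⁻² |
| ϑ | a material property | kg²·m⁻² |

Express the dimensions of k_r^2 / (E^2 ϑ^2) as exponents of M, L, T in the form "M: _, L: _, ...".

M: -6, L: 0, T: 2

Collect each base-dimension exponent across the product:
  M: 2·(0) − 2·(1) − 2·(2) = -6
  L: 2·(0) − 2·(2) − 2·(-2) = 0
  T: 2·(-1) − 2·(-2) − 2·(0) = 2
So the dimensions are [M⁻⁶ T²].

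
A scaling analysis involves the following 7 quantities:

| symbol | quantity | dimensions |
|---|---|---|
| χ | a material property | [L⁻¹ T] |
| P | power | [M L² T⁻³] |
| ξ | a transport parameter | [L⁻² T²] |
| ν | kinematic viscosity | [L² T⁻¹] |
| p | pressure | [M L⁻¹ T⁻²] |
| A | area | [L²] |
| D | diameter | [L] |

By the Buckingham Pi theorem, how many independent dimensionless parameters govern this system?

4

There are 7 variables and 3 base dimensions (M, L, T).
The dimension matrix has rank 3.
Independent dimensionless groups: 7 − 3 = 4.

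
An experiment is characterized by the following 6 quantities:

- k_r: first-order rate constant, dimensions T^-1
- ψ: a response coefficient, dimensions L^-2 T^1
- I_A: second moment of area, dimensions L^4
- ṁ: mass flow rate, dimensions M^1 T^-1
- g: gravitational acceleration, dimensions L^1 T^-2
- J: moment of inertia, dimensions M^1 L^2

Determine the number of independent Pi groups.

3

There are 6 variables and 3 base dimensions (M, L, T).
The dimension matrix has rank 3.
Independent dimensionless groups: 6 − 3 = 3.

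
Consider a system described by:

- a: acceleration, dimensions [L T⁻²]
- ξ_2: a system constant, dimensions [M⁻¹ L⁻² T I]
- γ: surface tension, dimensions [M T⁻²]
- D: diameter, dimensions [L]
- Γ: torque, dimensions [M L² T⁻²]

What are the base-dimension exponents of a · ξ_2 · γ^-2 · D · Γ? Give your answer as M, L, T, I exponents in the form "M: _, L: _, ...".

Collect each base-dimension exponent across the product:
  M: (0) + (-1) − 2·(1) + (0) + (1) = -2
  L: (1) + (-2) − 2·(0) + (1) + (2) = 2
  T: (-2) + (1) − 2·(-2) + (0) + (-2) = 1
  I: (0) + (1) − 2·(0) + (0) + (0) = 1
So the dimensions are [M⁻² L² T I].

M: -2, L: 2, T: 1, I: 1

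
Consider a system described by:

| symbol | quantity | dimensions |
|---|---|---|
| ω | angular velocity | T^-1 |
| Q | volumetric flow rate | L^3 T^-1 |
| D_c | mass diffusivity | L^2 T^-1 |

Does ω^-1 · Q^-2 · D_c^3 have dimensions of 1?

Sum the exponent of each base dimension across the product:
  M: −[ω]_M − 2·[Q]_M + 3·[D_c]_M = −(0) − 2·(0) + 3·(0) = 0
  L: −[ω]_L − 2·[Q]_L + 3·[D_c]_L = −(0) − 2·(3) + 3·(2) = 0
  T: −[ω]_T − 2·[Q]_T + 3·[D_c]_T = −(-1) − 2·(-1) + 3·(-1) = 0
All base exponents vanish — dimensionless.

yes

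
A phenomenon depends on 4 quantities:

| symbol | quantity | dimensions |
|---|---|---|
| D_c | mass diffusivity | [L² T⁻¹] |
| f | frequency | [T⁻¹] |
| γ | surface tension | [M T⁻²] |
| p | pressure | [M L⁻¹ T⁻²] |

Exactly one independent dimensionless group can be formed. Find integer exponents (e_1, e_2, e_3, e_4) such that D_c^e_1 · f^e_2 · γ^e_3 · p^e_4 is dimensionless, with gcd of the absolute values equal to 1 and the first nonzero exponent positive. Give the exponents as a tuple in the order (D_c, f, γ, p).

(1, -1, -2, 2)

M: e_1·(0) + e_2·(0) + e_3·(1) + e_4·(1) = 0
L: e_1·(2) + e_2·(0) + e_3·(0) + e_4·(-1) = 0
T: e_1·(-1) + e_2·(-1) + e_3·(-2) + e_4·(-2) = 0
Solving this homogeneous linear system for the smallest-integer solution (first nonzero entry positive) gives (1, -1, -2, 2).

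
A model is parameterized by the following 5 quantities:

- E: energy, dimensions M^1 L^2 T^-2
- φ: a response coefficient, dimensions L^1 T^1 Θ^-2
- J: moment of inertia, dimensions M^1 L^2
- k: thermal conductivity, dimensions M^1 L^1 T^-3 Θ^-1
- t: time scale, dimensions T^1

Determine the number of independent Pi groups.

There are 5 variables and 4 base dimensions (M, L, T, Θ).
The dimension matrix has rank 4.
Independent dimensionless groups: 5 − 4 = 1.

1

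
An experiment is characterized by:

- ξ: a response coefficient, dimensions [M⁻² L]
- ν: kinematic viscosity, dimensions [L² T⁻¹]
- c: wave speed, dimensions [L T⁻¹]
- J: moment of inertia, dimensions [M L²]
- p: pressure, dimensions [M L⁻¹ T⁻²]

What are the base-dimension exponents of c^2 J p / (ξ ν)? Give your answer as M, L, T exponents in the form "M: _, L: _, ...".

M: 4, L: 0, T: -3

Collect each base-dimension exponent across the product:
  M: −(-2) − (0) + 2·(0) + (1) + (1) = 4
  L: −(1) − (2) + 2·(1) + (2) + (-1) = 0
  T: −(0) − (-1) + 2·(-1) + (0) + (-2) = -3
So the dimensions are [M⁴ T⁻³].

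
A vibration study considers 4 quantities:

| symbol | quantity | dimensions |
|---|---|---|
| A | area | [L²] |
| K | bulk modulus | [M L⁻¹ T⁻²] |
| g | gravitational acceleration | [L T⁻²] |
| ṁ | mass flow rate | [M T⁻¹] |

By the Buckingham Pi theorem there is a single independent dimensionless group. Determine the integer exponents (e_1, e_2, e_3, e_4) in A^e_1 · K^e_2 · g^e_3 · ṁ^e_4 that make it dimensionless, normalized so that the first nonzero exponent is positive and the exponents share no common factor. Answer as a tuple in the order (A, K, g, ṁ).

(3, 4, -2, -4)

M: e_1·(0) + e_2·(1) + e_3·(0) + e_4·(1) = 0
L: e_1·(2) + e_2·(-1) + e_3·(1) + e_4·(0) = 0
T: e_1·(0) + e_2·(-2) + e_3·(-2) + e_4·(-1) = 0
Solving this homogeneous linear system for the smallest-integer solution (first nonzero entry positive) gives (3, 4, -2, -4).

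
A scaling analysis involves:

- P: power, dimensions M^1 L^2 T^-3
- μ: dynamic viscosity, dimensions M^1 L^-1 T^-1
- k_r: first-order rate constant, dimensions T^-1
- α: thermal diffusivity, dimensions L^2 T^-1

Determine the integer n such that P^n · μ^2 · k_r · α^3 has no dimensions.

-2

Balance the M exponent: (1)·n from P, plus 2·(1) + (0) + 3·(0) = 2 from the rest, must sum to zero.
n + 2 = 0, so n = -2.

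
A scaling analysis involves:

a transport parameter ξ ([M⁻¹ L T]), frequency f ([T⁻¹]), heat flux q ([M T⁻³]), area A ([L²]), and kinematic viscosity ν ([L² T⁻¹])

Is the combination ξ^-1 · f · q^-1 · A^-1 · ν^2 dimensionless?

no

Sum the exponent of each base dimension across the product:
  M: −[ξ]_M + [f]_M − [q]_M − [A]_M + 2·[ν]_M = −(-1) + (0) − (1) − (0) + 2·(0) = 0
  L: −[ξ]_L + [f]_L − [q]_L − [A]_L + 2·[ν]_L = −(1) + (0) − (0) − (2) + 2·(2) = 1
  T: −[ξ]_T + [f]_T − [q]_T − [A]_T + 2·[ν]_T = −(1) + (-1) − (-3) − (0) + 2·(-1) = -1
Net dimensions [L T⁻¹] ≠ [1] — not dimensionless.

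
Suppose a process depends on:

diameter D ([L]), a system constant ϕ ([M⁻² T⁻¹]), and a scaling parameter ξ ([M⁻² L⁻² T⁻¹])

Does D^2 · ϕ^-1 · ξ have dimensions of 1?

yes

Sum the exponent of each base dimension across the product:
  M: 2·[D]_M − [ϕ]_M + [ξ]_M = 2·(0) − (-2) + (-2) = 0
  L: 2·[D]_L − [ϕ]_L + [ξ]_L = 2·(1) − (0) + (-2) = 0
  T: 2·[D]_T − [ϕ]_T + [ξ]_T = 2·(0) − (-1) + (-1) = 0
All base exponents vanish — dimensionless.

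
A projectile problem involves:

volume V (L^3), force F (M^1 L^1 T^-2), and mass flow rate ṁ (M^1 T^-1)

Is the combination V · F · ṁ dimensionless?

no

Sum the exponent of each base dimension across the product:
  M: [V]_M + [F]_M + [ṁ]_M = (0) + (1) + (1) = 2
  L: [V]_L + [F]_L + [ṁ]_L = (3) + (1) + (0) = 4
  T: [V]_T + [F]_T + [ṁ]_T = (0) + (-2) + (-1) = -3
Net dimensions [M² L⁴ T⁻³] ≠ [1] — not dimensionless.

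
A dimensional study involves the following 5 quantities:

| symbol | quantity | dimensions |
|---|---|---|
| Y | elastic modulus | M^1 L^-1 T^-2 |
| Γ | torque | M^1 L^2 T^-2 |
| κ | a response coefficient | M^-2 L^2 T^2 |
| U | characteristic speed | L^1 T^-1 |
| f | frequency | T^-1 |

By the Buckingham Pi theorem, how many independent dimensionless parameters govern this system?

There are 5 variables and 3 base dimensions (M, L, T).
The dimension matrix has rank 3.
Independent dimensionless groups: 5 − 3 = 2.

2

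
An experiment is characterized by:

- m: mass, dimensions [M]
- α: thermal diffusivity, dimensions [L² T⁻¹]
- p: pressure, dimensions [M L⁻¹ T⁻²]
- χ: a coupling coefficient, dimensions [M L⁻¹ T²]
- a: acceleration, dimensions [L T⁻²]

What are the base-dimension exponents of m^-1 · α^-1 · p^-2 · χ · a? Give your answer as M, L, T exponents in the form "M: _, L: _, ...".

M: -2, L: 0, T: 5

Collect each base-dimension exponent across the product:
  M: −(1) − (0) − 2·(1) + (1) + (0) = -2
  L: −(0) − (2) − 2·(-1) + (-1) + (1) = 0
  T: −(0) − (-1) − 2·(-2) + (2) + (-2) = 5
So the dimensions are [M⁻² T⁵].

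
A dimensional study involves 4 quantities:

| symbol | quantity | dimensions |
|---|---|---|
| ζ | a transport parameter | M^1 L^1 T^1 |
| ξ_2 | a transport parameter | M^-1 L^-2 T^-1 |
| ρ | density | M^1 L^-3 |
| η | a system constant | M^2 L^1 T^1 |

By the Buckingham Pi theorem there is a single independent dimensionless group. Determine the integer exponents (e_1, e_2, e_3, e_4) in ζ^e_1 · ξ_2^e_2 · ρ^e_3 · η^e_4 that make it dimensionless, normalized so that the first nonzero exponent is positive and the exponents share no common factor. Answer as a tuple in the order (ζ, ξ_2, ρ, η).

M: e_1·(1) + e_2·(-1) + e_3·(1) + e_4·(2) = 0
L: e_1·(1) + e_2·(-2) + e_3·(-3) + e_4·(1) = 0
T: e_1·(1) + e_2·(-1) + e_3·(0) + e_4·(1) = 0
Solving this homogeneous linear system for the smallest-integer solution (first nonzero entry positive) gives (2, 3, -1, 1).

(2, 3, -1, 1)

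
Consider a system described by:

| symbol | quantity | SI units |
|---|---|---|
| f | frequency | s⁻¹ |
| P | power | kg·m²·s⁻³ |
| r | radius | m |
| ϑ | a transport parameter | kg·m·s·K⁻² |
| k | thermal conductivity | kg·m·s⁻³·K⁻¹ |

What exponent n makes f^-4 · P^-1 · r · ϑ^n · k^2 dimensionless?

-1

Balance the M exponent: (1)·n from ϑ, plus −4·(0) − (1) + (0) + 2·(1) = 1 from the rest, must sum to zero.
n + 1 = 0, so n = -1.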